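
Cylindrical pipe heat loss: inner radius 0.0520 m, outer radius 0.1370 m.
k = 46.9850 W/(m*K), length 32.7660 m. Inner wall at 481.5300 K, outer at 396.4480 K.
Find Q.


dT = 85.0820 K
ln(ro/ri) = 0.9687
Q = 2*pi*46.9850*32.7660*85.0820 / 0.9687 = 849560.3521 W

849560.3521 W


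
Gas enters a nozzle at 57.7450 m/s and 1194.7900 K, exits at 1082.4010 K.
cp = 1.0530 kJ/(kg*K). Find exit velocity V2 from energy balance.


dT = 112.3890 K
2*cp*1000*dT = 236691.2340
V1^2 = 3334.4850
V2 = sqrt(240025.7190) = 489.9242 m/s

489.9242 m/s


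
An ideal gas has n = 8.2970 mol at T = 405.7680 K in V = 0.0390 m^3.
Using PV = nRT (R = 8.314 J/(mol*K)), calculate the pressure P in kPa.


P = nRT/V = 8.2970 * 8.314 * 405.7680 / 0.0390
= 27990.3871 / 0.0390 = 717702.2332 Pa = 717.7022 kPa

717.7022 kPa


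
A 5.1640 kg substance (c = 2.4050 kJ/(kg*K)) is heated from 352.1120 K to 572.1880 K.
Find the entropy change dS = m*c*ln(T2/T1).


T2/T1 = 1.6250
ln(T2/T1) = 0.4855
dS = 5.1640 * 2.4050 * 0.4855 = 6.0299 kJ/K

6.0299 kJ/K


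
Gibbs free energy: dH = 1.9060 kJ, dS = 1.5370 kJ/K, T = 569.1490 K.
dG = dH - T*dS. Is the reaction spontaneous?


T*dS = 569.1490 * 1.5370 = 874.7820 kJ
dG = 1.9060 - 874.7820 = -872.8760 kJ (spontaneous)

dG = -872.8760 kJ, spontaneous


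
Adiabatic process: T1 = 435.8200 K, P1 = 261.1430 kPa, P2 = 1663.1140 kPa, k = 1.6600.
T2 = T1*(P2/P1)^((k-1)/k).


(k-1)/k = 0.3976
(P2/P1)^exp = 2.0878
T2 = 435.8200 * 2.0878 = 909.8864 K

909.8864 K


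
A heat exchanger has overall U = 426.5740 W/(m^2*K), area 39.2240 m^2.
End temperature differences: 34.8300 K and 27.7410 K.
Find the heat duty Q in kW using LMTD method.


LMTD = 31.1512 K
Q = 426.5740 * 39.2240 * 31.1512 = 521219.6357 W = 521.2196 kW

521.2196 kW


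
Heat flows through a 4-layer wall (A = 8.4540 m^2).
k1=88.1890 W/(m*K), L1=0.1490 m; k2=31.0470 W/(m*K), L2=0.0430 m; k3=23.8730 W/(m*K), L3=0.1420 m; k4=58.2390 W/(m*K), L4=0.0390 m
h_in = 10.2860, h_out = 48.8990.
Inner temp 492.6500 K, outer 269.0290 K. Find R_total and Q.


R_conv_in = 1/(10.2860*8.4540) = 0.0115
R_1 = 0.1490/(88.1890*8.4540) = 0.0002
R_2 = 0.0430/(31.0470*8.4540) = 0.0002
R_3 = 0.1420/(23.8730*8.4540) = 0.0007
R_4 = 0.0390/(58.2390*8.4540) = 7.9212e-05
R_conv_out = 1/(48.8990*8.4540) = 0.0024
R_total = 0.0151 K/W
Q = 223.6210 / 0.0151 = 14843.4321 W

R_total = 0.0151 K/W, Q = 14843.4321 W


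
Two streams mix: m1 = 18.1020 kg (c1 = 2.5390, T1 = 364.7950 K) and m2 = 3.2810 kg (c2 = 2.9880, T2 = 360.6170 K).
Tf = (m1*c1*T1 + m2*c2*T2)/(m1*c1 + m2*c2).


num = 20301.6899
den = 55.7646
Tf = 364.0605 K

364.0605 K


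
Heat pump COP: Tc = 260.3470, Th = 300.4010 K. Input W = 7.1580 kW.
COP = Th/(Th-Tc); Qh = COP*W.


COP = 300.4010 / 40.0540 = 7.4999
Qh = 7.4999 * 7.1580 = 53.6843 kW

COP = 7.4999, Qh = 53.6843 kW


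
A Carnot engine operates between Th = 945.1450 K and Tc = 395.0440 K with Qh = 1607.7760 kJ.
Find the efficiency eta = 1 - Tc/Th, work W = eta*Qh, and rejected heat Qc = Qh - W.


eta = 1 - 395.0440/945.1450 = 0.5820
W = 0.5820 * 1607.7760 = 935.7709 kJ
Qc = 1607.7760 - 935.7709 = 672.0051 kJ

eta = 58.2028%, W = 935.7709 kJ, Qc = 672.0051 kJ


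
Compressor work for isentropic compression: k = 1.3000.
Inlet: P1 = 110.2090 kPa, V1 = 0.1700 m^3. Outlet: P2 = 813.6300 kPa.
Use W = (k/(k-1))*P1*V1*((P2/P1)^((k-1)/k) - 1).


(k-1)/k = 0.2308
(P2/P1)^exp = 1.5862
W = 4.3333 * 110.2090 * 0.1700 * (1.5862 - 1) = 47.5915 kJ

47.5915 kJ


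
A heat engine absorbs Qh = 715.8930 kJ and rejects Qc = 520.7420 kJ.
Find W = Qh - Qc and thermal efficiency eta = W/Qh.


W = 715.8930 - 520.7420 = 195.1510 kJ
eta = 195.1510 / 715.8930 = 0.2726 = 27.2598%

W = 195.1510 kJ, eta = 27.2598%


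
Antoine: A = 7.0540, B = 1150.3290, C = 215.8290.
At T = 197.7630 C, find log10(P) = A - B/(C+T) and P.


C+T = 413.5920
B/(C+T) = 2.7813
log10(P) = 7.0540 - 2.7813 = 4.2727
P = 10^4.2727 = 18736.4165 mmHg

18736.4165 mmHg


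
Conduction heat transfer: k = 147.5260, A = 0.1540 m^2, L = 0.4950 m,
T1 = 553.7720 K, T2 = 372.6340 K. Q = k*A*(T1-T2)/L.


dT = 181.1380 K
Q = 147.5260 * 0.1540 * 181.1380 / 0.4950 = 8313.6868 W

8313.6868 W


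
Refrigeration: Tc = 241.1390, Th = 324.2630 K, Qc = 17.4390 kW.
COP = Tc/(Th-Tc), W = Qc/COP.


COP = 241.1390 / 83.1240 = 2.9010
W = 17.4390 / 2.9010 = 6.0115 kW

COP = 2.9010, W = 6.0115 kW


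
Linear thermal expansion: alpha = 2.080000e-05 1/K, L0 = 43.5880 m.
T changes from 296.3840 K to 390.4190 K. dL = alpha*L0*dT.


dT = 94.0350 K
dL = 2.080000e-05 * 43.5880 * 94.0350 = 0.085255 m
L_final = 43.673255 m

dL = 0.085255 m


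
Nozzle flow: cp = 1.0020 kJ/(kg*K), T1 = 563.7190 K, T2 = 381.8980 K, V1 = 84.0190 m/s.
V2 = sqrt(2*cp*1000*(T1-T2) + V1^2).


dT = 181.8210 K
2*cp*1000*dT = 364369.2840
V1^2 = 7059.1924
V2 = sqrt(371428.4764) = 609.4493 m/s

609.4493 m/s


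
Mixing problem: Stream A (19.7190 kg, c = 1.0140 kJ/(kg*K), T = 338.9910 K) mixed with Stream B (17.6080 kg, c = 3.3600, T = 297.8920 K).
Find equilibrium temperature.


num = 24402.2961
den = 79.1579
Tf = 308.2735 K

308.2735 K


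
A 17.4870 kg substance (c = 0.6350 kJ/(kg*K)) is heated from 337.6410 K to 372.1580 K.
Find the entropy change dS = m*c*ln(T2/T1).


T2/T1 = 1.1022
ln(T2/T1) = 0.0973
dS = 17.4870 * 0.6350 * 0.0973 = 1.0808 kJ/K

1.0808 kJ/K


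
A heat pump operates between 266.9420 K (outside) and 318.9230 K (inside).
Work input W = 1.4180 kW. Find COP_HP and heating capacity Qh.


COP = 318.9230 / 51.9810 = 6.1354
Qh = 6.1354 * 1.4180 = 8.7000 kW

COP = 6.1354, Qh = 8.7000 kW


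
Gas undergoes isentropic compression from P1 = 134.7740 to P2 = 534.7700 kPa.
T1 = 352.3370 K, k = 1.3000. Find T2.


(k-1)/k = 0.2308
(P2/P1)^exp = 1.3745
T2 = 352.3370 * 1.3745 = 484.2701 K

484.2701 K


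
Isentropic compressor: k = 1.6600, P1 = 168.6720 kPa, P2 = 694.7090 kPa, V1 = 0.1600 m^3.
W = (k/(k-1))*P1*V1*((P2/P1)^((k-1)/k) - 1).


(k-1)/k = 0.3976
(P2/P1)^exp = 1.7556
W = 2.5152 * 168.6720 * 0.1600 * (1.7556 - 1) = 51.2876 kJ

51.2876 kJ


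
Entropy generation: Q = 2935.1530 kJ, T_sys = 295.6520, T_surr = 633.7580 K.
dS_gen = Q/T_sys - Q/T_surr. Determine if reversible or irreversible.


dS_sys = 2935.1530/295.6520 = 9.9277 kJ/K
dS_surr = -2935.1530/633.7580 = -4.6313 kJ/K
dS_gen = 9.9277 - 4.6313 = 5.2964 kJ/K (irreversible)

dS_gen = 5.2964 kJ/K, irreversible


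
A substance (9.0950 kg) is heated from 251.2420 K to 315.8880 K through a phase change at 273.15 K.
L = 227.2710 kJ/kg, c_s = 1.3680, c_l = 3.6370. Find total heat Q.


Q1 (sensible, solid) = 9.0950 * 1.3680 * 21.9080 = 272.5785 kJ
Q2 (latent) = 9.0950 * 227.2710 = 2067.0297 kJ
Q3 (sensible, liquid) = 9.0950 * 3.6370 * 42.7380 = 1413.7096 kJ
Q_total = 3753.3178 kJ

3753.3178 kJ


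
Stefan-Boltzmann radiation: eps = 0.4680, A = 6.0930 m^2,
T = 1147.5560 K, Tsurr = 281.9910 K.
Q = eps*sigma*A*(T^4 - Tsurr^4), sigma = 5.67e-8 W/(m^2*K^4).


T^4 = 1.7342e+12
Tsurr^4 = 6.3233e+09
Q = 0.4680 * 5.67e-8 * 6.0930 * 1.7279e+12 = 279363.2057 W

279363.2057 W


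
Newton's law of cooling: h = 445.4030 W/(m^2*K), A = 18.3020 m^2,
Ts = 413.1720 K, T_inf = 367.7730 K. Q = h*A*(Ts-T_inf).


dT = 45.3990 K
Q = 445.4030 * 18.3020 * 45.3990 = 370082.0113 W

370082.0113 W


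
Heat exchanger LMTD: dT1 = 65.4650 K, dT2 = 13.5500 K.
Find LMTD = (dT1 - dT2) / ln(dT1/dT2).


dT1/dT2 = 4.8314
ln(dT1/dT2) = 1.5751
LMTD = 51.9150 / 1.5751 = 32.9592 K

32.9592 K


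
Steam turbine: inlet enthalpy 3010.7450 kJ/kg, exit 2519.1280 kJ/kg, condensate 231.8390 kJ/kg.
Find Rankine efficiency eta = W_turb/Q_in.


W = 491.6170 kJ/kg
Q_in = 2778.9060 kJ/kg
eta = 0.1769 = 17.6910%

eta = 17.6910%


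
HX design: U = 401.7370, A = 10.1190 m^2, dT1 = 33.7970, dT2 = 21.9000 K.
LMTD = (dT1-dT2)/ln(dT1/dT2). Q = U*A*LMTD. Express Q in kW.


LMTD = 27.4197 K
Q = 401.7370 * 10.1190 * 27.4197 = 111465.8542 W = 111.4659 kW

111.4659 kW


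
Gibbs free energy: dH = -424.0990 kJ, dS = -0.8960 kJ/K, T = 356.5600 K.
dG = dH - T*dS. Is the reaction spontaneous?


T*dS = 356.5600 * -0.8960 = -319.4778 kJ
dG = -424.0990 + 319.4778 = -104.6212 kJ (spontaneous)

dG = -104.6212 kJ, spontaneous


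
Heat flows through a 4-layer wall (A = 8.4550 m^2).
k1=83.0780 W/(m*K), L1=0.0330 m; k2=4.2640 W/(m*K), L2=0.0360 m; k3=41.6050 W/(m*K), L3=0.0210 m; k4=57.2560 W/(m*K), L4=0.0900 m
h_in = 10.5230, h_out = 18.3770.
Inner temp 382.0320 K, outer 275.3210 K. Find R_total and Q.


R_conv_in = 1/(10.5230*8.4550) = 0.0112
R_1 = 0.0330/(83.0780*8.4550) = 4.6980e-05
R_2 = 0.0360/(4.2640*8.4550) = 0.0010
R_3 = 0.0210/(41.6050*8.4550) = 5.9698e-05
R_4 = 0.0900/(57.2560*8.4550) = 0.0002
R_conv_out = 1/(18.3770*8.4550) = 0.0064
R_total = 0.0190 K/W
Q = 106.7110 / 0.0190 = 5626.2656 W

R_total = 0.0190 K/W, Q = 5626.2656 W


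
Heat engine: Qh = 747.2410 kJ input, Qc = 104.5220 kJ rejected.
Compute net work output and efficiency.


W = 747.2410 - 104.5220 = 642.7190 kJ
eta = 642.7190 / 747.2410 = 0.8601 = 86.0123%

W = 642.7190 kJ, eta = 86.0123%


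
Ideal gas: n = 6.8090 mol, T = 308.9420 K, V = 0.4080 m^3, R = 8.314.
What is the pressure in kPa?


P = nRT/V = 6.8090 * 8.314 * 308.9420 / 0.4080
= 17489.2147 / 0.4080 = 42865.7222 Pa = 42.8657 kPa

42.8657 kPa


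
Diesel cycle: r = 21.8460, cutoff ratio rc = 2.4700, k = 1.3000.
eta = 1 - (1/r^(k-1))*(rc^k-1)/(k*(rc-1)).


r^(k-1) = 2.5224
rc^k = 3.2397
eta = 0.5354 = 53.5357%

53.5357%


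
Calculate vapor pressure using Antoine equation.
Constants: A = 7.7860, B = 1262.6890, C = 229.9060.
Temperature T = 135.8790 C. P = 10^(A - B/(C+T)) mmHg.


C+T = 365.7850
B/(C+T) = 3.4520
log10(P) = 7.7860 - 3.4520 = 4.3340
P = 10^4.3340 = 21577.5555 mmHg

21577.5555 mmHg


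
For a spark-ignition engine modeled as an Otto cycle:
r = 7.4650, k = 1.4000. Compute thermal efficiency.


r^(k-1) = 2.2347
eta = 1 - 1/2.2347 = 0.5525 = 55.2505%

55.2505%


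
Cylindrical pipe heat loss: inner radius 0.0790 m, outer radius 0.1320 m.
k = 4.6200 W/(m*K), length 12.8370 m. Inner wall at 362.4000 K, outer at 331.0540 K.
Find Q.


dT = 31.3460 K
ln(ro/ri) = 0.5134
Q = 2*pi*4.6200*12.8370*31.3460 / 0.5134 = 22753.6202 W

22753.6202 W


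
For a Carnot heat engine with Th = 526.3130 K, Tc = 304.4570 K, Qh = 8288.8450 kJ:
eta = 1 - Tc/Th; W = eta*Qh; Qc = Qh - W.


eta = 1 - 304.4570/526.3130 = 0.4215
W = 0.4215 * 8288.8450 = 3493.9855 kJ
Qc = 8288.8450 - 3493.9855 = 4794.8595 kJ

eta = 42.1529%, W = 3493.9855 kJ, Qc = 4794.8595 kJ


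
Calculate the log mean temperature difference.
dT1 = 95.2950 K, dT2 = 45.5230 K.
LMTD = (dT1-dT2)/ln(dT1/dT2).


dT1/dT2 = 2.0933
ln(dT1/dT2) = 0.7388
LMTD = 49.7720 / 0.7388 = 67.3724 K

67.3724 K


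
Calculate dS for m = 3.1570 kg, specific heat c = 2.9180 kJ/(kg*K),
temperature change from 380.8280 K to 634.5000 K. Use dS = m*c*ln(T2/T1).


T2/T1 = 1.6661
ln(T2/T1) = 0.5105
dS = 3.1570 * 2.9180 * 0.5105 = 4.7027 kJ/K

4.7027 kJ/K


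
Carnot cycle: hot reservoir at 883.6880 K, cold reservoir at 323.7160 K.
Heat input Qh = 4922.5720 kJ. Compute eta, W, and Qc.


eta = 1 - 323.7160/883.6880 = 0.6337
W = 0.6337 * 4922.5720 = 3119.3164 kJ
Qc = 4922.5720 - 3119.3164 = 1803.2556 kJ

eta = 63.3676%, W = 3119.3164 kJ, Qc = 1803.2556 kJ


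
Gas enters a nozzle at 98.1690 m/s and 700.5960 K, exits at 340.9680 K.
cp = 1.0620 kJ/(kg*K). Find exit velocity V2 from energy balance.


dT = 359.6280 K
2*cp*1000*dT = 763849.8720
V1^2 = 9637.1526
V2 = sqrt(773487.0246) = 879.4811 m/s

879.4811 m/s


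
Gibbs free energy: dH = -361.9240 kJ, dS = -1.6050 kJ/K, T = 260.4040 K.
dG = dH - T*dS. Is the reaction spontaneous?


T*dS = 260.4040 * -1.6050 = -417.9484 kJ
dG = -361.9240 + 417.9484 = 56.0244 kJ (non-spontaneous)

dG = 56.0244 kJ, non-spontaneous


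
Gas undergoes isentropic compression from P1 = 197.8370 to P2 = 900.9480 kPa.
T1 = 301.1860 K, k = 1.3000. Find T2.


(k-1)/k = 0.2308
(P2/P1)^exp = 1.4189
T2 = 301.1860 * 1.4189 = 427.3379 K

427.3379 K


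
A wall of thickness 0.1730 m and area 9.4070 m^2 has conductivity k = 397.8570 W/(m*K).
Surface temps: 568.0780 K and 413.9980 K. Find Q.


dT = 154.0800 K
Q = 397.8570 * 9.4070 * 154.0800 / 0.1730 = 3333330.0249 W

3333330.0249 W


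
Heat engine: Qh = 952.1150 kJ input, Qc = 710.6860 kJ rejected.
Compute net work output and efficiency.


W = 952.1150 - 710.6860 = 241.4290 kJ
eta = 241.4290 / 952.1150 = 0.2536 = 25.3571%

W = 241.4290 kJ, eta = 25.3571%


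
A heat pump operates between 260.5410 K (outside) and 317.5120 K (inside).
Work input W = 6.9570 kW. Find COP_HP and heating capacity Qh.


COP = 317.5120 / 56.9710 = 5.5732
Qh = 5.5732 * 6.9570 = 38.7729 kW

COP = 5.5732, Qh = 38.7729 kW


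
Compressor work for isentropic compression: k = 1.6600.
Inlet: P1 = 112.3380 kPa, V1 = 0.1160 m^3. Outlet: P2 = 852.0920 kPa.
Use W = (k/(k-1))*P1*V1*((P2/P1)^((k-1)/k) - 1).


(k-1)/k = 0.3976
(P2/P1)^exp = 2.2380
W = 2.5152 * 112.3380 * 0.1160 * (2.2380 - 1) = 40.5766 kJ

40.5766 kJ


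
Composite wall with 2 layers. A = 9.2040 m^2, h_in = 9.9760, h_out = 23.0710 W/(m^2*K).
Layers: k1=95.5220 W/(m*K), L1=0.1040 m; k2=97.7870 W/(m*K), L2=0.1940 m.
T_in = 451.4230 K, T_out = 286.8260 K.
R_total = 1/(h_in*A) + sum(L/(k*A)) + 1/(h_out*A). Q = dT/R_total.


R_conv_in = 1/(9.9760*9.2040) = 0.0109
R_1 = 0.1040/(95.5220*9.2040) = 0.0001
R_2 = 0.1940/(97.7870*9.2040) = 0.0002
R_conv_out = 1/(23.0710*9.2040) = 0.0047
R_total = 0.0159 K/W
Q = 164.5970 / 0.0159 = 10329.8419 W

R_total = 0.0159 K/W, Q = 10329.8419 W


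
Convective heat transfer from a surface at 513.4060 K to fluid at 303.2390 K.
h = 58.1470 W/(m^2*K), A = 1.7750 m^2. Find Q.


dT = 210.1670 K
Q = 58.1470 * 1.7750 * 210.1670 = 21691.5305 W

21691.5305 W


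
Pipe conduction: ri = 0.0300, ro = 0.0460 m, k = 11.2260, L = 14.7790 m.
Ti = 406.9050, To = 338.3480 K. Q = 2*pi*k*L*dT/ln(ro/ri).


dT = 68.5570 K
ln(ro/ri) = 0.4274
Q = 2*pi*11.2260*14.7790*68.5570 / 0.4274 = 167194.7052 W

167194.7052 W


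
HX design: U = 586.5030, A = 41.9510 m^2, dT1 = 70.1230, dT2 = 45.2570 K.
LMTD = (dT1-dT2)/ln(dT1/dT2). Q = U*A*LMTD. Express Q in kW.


LMTD = 56.7855 K
Q = 586.5030 * 41.9510 * 56.7855 = 1397172.3988 W = 1397.1724 kW

1397.1724 kW


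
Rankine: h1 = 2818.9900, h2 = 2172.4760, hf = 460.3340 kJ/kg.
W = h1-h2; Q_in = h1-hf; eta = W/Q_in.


W = 646.5140 kJ/kg
Q_in = 2358.6560 kJ/kg
eta = 0.2741 = 27.4103%

eta = 27.4103%


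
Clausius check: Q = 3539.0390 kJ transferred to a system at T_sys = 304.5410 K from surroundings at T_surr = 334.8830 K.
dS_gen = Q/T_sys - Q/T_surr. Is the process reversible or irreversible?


dS_sys = 3539.0390/304.5410 = 11.6209 kJ/K
dS_surr = -3539.0390/334.8830 = -10.5680 kJ/K
dS_gen = 11.6209 - 10.5680 = 1.0529 kJ/K (irreversible)

dS_gen = 1.0529 kJ/K, irreversible


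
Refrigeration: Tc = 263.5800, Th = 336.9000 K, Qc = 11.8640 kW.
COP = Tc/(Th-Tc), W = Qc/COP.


COP = 263.5800 / 73.3200 = 3.5949
W = 11.8640 / 3.5949 = 3.3002 kW

COP = 3.5949, W = 3.3002 kW


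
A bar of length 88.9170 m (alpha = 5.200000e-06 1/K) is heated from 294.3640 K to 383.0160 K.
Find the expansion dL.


dT = 88.6520 K
dL = 5.200000e-06 * 88.9170 * 88.6520 = 0.040990 m
L_final = 88.957990 m

dL = 0.040990 m


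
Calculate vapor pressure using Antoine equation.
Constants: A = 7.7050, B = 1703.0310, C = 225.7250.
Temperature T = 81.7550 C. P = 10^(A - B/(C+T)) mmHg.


C+T = 307.4800
B/(C+T) = 5.5387
log10(P) = 7.7050 - 5.5387 = 2.1663
P = 10^2.1663 = 146.6654 mmHg

146.6654 mmHg


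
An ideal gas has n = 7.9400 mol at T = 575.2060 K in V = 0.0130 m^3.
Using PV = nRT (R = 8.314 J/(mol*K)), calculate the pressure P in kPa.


P = nRT/V = 7.9400 * 8.314 * 575.2060 / 0.0130
= 37971.1657 / 0.0130 = 2920858.9008 Pa = 2920.8589 kPa

2920.8589 kPa


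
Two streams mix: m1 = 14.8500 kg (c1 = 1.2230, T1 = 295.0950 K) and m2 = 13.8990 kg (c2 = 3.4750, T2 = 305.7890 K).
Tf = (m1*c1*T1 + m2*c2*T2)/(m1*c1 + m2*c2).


num = 20128.6932
den = 66.4606
Tf = 302.8667 K

302.8667 K


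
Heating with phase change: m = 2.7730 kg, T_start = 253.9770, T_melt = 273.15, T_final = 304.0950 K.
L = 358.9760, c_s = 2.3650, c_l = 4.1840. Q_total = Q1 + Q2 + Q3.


Q1 (sensible, solid) = 2.7730 * 2.3650 * 19.1730 = 125.7393 kJ
Q2 (latent) = 2.7730 * 358.9760 = 995.4404 kJ
Q3 (sensible, liquid) = 2.7730 * 4.1840 * 30.9450 = 359.0311 kJ
Q_total = 1480.2108 kJ

1480.2108 kJ


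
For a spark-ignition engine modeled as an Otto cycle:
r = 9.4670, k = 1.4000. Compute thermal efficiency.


r^(k-1) = 2.4575
eta = 1 - 1/2.4575 = 0.5931 = 59.3074%

59.3074%


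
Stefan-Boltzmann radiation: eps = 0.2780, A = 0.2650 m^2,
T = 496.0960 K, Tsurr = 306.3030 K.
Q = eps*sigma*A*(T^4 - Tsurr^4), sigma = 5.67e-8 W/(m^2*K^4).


T^4 = 6.0571e+10
Tsurr^4 = 8.8025e+09
Q = 0.2780 * 5.67e-8 * 0.2650 * 5.1768e+10 = 216.2406 W

216.2406 W


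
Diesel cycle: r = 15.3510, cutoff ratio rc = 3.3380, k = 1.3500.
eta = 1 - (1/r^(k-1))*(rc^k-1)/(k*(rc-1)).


r^(k-1) = 2.6010
rc^k = 5.0899
eta = 0.5018 = 50.1824%

50.1824%


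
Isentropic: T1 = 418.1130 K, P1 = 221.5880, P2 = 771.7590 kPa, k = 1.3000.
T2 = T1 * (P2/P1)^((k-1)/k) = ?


(k-1)/k = 0.2308
(P2/P1)^exp = 1.3337
T2 = 418.1130 * 1.3337 = 557.6423 K

557.6423 K


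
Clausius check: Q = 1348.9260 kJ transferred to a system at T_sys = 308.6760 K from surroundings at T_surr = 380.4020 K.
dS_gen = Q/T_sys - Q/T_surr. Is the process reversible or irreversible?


dS_sys = 1348.9260/308.6760 = 4.3700 kJ/K
dS_surr = -1348.9260/380.4020 = -3.5461 kJ/K
dS_gen = 4.3700 - 3.5461 = 0.8240 kJ/K (irreversible)

dS_gen = 0.8240 kJ/K, irreversible


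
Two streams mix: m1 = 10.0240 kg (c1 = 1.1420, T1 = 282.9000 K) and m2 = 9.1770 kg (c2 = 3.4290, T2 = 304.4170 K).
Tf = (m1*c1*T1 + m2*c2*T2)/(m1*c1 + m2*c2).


num = 12817.8455
den = 42.9153
Tf = 298.6775 K

298.6775 K


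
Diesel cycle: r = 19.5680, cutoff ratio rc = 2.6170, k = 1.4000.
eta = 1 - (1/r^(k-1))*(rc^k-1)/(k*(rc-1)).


r^(k-1) = 3.2856
rc^k = 3.8453
eta = 0.6175 = 61.7471%

61.7471%


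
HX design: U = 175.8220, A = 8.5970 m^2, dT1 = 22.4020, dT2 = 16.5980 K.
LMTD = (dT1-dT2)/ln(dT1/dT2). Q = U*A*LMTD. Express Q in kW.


LMTD = 19.3552 K
Q = 175.8220 * 8.5970 * 19.3552 = 29256.1634 W = 29.2562 kW

29.2562 kW


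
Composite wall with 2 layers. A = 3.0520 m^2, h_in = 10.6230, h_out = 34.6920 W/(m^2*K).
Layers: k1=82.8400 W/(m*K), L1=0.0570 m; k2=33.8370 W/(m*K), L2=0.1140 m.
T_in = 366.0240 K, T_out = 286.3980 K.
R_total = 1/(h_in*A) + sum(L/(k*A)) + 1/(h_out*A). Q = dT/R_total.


R_conv_in = 1/(10.6230*3.0520) = 0.0308
R_1 = 0.0570/(82.8400*3.0520) = 0.0002
R_2 = 0.1140/(33.8370*3.0520) = 0.0011
R_conv_out = 1/(34.6920*3.0520) = 0.0094
R_total = 0.0416 K/W
Q = 79.6260 / 0.0416 = 1913.2664 W

R_total = 0.0416 K/W, Q = 1913.2664 W


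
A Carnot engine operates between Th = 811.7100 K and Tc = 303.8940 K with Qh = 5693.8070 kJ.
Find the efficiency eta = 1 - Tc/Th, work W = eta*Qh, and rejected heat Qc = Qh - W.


eta = 1 - 303.8940/811.7100 = 0.6256
W = 0.6256 * 5693.8070 = 3562.1174 kJ
Qc = 5693.8070 - 3562.1174 = 2131.6896 kJ

eta = 62.5613%, W = 3562.1174 kJ, Qc = 2131.6896 kJ


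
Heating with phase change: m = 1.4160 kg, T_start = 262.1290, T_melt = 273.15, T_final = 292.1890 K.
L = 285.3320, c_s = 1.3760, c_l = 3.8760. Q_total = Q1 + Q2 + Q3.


Q1 (sensible, solid) = 1.4160 * 1.3760 * 11.0210 = 21.4735 kJ
Q2 (latent) = 1.4160 * 285.3320 = 404.0301 kJ
Q3 (sensible, liquid) = 1.4160 * 3.8760 * 19.0390 = 104.4940 kJ
Q_total = 529.9976 kJ

529.9976 kJ


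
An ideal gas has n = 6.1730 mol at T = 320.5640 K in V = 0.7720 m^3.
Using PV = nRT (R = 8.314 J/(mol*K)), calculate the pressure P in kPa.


P = nRT/V = 6.1730 * 8.314 * 320.5640 / 0.7720
= 16452.0888 / 0.7720 = 21310.9959 Pa = 21.3110 kPa

21.3110 kPa


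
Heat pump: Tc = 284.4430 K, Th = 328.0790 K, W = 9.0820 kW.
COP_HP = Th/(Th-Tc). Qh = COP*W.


COP = 328.0790 / 43.6360 = 7.5185
Qh = 7.5185 * 9.0820 = 68.2834 kW

COP = 7.5185, Qh = 68.2834 kW


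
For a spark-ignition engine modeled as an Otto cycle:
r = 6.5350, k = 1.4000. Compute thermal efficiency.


r^(k-1) = 2.1188
eta = 1 - 1/2.1188 = 0.5280 = 52.8044%

52.8044%


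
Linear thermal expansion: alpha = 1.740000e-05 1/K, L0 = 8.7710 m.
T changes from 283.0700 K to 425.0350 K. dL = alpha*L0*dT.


dT = 141.9650 K
dL = 1.740000e-05 * 8.7710 * 141.9650 = 0.021666 m
L_final = 8.792666 m

dL = 0.021666 m


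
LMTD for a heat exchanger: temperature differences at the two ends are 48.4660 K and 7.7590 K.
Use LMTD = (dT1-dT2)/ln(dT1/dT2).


dT1/dT2 = 6.2464
ln(dT1/dT2) = 1.8320
LMTD = 40.7070 / 1.8320 = 22.2199 K

22.2199 K


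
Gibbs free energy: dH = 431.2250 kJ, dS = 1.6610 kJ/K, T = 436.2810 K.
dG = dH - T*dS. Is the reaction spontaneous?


T*dS = 436.2810 * 1.6610 = 724.6627 kJ
dG = 431.2250 - 724.6627 = -293.4377 kJ (spontaneous)

dG = -293.4377 kJ, spontaneous


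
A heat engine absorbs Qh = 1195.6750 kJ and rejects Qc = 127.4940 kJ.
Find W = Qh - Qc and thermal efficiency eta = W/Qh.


W = 1195.6750 - 127.4940 = 1068.1810 kJ
eta = 1068.1810 / 1195.6750 = 0.8934 = 89.3371%

W = 1068.1810 kJ, eta = 89.3371%


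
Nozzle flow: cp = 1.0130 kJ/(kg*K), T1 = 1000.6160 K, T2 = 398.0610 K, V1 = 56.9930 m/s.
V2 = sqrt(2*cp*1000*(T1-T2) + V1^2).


dT = 602.5550 K
2*cp*1000*dT = 1220776.4300
V1^2 = 3248.2020
V2 = sqrt(1224024.6320) = 1106.3565 m/s

1106.3565 m/s


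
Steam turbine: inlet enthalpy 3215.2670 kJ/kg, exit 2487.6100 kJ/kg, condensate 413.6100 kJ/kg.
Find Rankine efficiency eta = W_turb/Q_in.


W = 727.6570 kJ/kg
Q_in = 2801.6570 kJ/kg
eta = 0.2597 = 25.9724%

eta = 25.9724%


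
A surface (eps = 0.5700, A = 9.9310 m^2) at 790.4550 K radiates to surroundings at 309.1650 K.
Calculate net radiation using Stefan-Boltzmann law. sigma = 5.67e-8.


T^4 = 3.9040e+11
Tsurr^4 = 9.1361e+09
Q = 0.5700 * 5.67e-8 * 9.9310 * 3.8126e+11 = 122370.1064 W

122370.1064 W


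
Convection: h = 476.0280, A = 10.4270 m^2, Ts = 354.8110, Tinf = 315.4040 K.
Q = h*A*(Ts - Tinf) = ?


dT = 39.4070 K
Q = 476.0280 * 10.4270 * 39.4070 = 195598.3767 W

195598.3767 W


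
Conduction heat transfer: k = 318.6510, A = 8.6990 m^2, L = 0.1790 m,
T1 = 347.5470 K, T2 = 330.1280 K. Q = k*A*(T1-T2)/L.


dT = 17.4190 K
Q = 318.6510 * 8.6990 * 17.4190 / 0.1790 = 269745.8704 W

269745.8704 W


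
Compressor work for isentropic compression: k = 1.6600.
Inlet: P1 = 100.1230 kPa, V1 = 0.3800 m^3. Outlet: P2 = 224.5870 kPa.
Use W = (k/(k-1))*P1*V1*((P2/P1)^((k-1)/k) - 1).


(k-1)/k = 0.3976
(P2/P1)^exp = 1.3788
W = 2.5152 * 100.1230 * 0.3800 * (1.3788 - 1) = 36.2467 kJ

36.2467 kJ


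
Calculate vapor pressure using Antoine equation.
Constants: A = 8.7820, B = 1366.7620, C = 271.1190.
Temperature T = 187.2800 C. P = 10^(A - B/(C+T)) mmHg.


C+T = 458.3990
B/(C+T) = 2.9816
log10(P) = 8.7820 - 2.9816 = 5.8004
P = 10^5.8004 = 631540.1996 mmHg

631540.1996 mmHg


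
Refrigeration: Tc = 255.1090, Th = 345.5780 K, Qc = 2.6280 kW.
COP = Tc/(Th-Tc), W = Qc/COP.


COP = 255.1090 / 90.4690 = 2.8198
W = 2.6280 / 2.8198 = 0.9320 kW

COP = 2.8198, W = 0.9320 kW


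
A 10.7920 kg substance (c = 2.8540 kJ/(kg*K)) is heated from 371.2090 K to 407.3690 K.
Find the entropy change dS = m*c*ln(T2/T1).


T2/T1 = 1.0974
ln(T2/T1) = 0.0930
dS = 10.7920 * 2.8540 * 0.0930 = 2.8630 kJ/K

2.8630 kJ/K


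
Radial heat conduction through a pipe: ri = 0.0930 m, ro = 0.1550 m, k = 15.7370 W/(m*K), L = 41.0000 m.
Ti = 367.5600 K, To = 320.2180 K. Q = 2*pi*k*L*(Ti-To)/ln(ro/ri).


dT = 47.3420 K
ln(ro/ri) = 0.5108
Q = 2*pi*15.7370*41.0000*47.3420 / 0.5108 = 375715.9195 W

375715.9195 W


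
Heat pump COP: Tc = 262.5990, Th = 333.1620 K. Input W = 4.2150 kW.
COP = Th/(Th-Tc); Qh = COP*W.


COP = 333.1620 / 70.5630 = 4.7215
Qh = 4.7215 * 4.2150 = 19.9011 kW

COP = 4.7215, Qh = 19.9011 kW


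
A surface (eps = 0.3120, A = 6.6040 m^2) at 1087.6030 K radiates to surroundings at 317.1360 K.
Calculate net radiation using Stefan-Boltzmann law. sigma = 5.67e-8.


T^4 = 1.3992e+12
Tsurr^4 = 1.0115e+10
Q = 0.3120 * 5.67e-8 * 6.6040 * 1.3891e+12 = 162283.8209 W

162283.8209 W


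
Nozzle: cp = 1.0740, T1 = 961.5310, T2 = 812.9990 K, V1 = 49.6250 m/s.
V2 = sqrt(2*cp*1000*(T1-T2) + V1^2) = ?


dT = 148.5320 K
2*cp*1000*dT = 319046.7360
V1^2 = 2462.6406
V2 = sqrt(321509.3766) = 567.0180 m/s

567.0180 m/s


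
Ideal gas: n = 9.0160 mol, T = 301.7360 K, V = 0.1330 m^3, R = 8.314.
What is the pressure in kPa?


P = nRT/V = 9.0160 * 8.314 * 301.7360 / 0.1330
= 22617.8361 / 0.1330 = 170058.9178 Pa = 170.0589 kPa

170.0589 kPa


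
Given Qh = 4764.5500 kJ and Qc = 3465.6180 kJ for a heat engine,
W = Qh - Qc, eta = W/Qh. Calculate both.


W = 4764.5500 - 3465.6180 = 1298.9320 kJ
eta = 1298.9320 / 4764.5500 = 0.2726 = 27.2624%

W = 1298.9320 kJ, eta = 27.2624%


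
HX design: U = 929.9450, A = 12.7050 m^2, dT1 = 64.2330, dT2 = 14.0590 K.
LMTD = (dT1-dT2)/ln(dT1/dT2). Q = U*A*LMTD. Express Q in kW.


LMTD = 33.0254 K
Q = 929.9450 * 12.7050 * 33.0254 = 390193.6287 W = 390.1936 kW

390.1936 kW


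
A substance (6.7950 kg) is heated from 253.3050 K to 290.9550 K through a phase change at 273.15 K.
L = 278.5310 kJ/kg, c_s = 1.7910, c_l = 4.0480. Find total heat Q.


Q1 (sensible, solid) = 6.7950 * 1.7910 * 19.8450 = 241.5106 kJ
Q2 (latent) = 6.7950 * 278.5310 = 1892.6181 kJ
Q3 (sensible, liquid) = 6.7950 * 4.0480 * 17.8050 = 489.7472 kJ
Q_total = 2623.8759 kJ

2623.8759 kJ


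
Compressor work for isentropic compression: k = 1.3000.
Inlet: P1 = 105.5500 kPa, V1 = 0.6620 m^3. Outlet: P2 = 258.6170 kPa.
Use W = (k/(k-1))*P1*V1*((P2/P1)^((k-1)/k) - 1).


(k-1)/k = 0.2308
(P2/P1)^exp = 1.2297
W = 4.3333 * 105.5500 * 0.6620 * (1.2297 - 1) = 69.5640 kJ

69.5640 kJ


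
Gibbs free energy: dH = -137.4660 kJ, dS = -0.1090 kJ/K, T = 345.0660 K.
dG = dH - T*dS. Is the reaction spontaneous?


T*dS = 345.0660 * -0.1090 = -37.6122 kJ
dG = -137.4660 + 37.6122 = -99.8538 kJ (spontaneous)

dG = -99.8538 kJ, spontaneous


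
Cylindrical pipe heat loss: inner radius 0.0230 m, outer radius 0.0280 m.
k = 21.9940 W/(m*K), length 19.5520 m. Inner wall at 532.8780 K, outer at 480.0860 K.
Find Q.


dT = 52.7920 K
ln(ro/ri) = 0.1967
Q = 2*pi*21.9940*19.5520*52.7920 / 0.1967 = 725130.7211 W

725130.7211 W


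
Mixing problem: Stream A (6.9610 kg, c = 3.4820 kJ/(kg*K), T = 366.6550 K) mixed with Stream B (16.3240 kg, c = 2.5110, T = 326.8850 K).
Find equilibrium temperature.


num = 22285.9316
den = 65.2278
Tf = 341.6633 K

341.6633 K


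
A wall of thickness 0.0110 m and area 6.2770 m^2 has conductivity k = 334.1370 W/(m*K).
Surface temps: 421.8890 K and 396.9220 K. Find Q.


dT = 24.9670 K
Q = 334.1370 * 6.2770 * 24.9670 / 0.0110 = 4760475.9321 W

4760475.9321 W


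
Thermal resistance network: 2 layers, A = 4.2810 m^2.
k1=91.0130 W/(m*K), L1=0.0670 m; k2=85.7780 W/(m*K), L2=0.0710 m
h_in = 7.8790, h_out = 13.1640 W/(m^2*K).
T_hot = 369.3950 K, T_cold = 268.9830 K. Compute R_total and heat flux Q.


R_conv_in = 1/(7.8790*4.2810) = 0.0296
R_1 = 0.0670/(91.0130*4.2810) = 0.0002
R_2 = 0.0710/(85.7780*4.2810) = 0.0002
R_conv_out = 1/(13.1640*4.2810) = 0.0177
R_total = 0.0478 K/W
Q = 100.4120 / 0.0478 = 2102.5550 W

R_total = 0.0478 K/W, Q = 2102.5550 W


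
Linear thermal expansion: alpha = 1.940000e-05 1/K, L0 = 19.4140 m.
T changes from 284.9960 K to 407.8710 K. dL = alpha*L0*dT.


dT = 122.8750 K
dL = 1.940000e-05 * 19.4140 * 122.8750 = 0.046279 m
L_final = 19.460279 m

dL = 0.046279 m


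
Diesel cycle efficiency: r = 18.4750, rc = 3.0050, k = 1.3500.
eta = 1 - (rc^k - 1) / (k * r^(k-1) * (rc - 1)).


r^(k-1) = 2.7753
rc^k = 4.4166
eta = 0.5452 = 54.5175%

54.5175%


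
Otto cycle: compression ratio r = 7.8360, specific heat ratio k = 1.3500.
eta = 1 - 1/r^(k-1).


r^(k-1) = 2.0556
eta = 1 - 1/2.0556 = 0.5135 = 51.3518%

51.3518%


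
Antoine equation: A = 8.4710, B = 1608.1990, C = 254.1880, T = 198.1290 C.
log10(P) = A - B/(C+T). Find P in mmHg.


C+T = 452.3170
B/(C+T) = 3.5555
log10(P) = 8.4710 - 3.5555 = 4.9155
P = 10^4.9155 = 82324.8899 mmHg

82324.8899 mmHg


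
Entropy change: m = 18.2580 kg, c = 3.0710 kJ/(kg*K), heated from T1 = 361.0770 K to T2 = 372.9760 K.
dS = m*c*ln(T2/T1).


T2/T1 = 1.0330
ln(T2/T1) = 0.0324
dS = 18.2580 * 3.0710 * 0.0324 = 1.8180 kJ/K

1.8180 kJ/K


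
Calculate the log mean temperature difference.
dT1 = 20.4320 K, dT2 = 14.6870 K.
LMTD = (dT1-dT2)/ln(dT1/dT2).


dT1/dT2 = 1.3912
ln(dT1/dT2) = 0.3301
LMTD = 5.7450 / 0.3301 = 17.4017 K

17.4017 K


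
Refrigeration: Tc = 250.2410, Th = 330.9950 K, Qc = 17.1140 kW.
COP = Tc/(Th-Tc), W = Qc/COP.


COP = 250.2410 / 80.7540 = 3.0988
W = 17.1140 / 3.0988 = 5.5228 kW

COP = 3.0988, W = 5.5228 kW


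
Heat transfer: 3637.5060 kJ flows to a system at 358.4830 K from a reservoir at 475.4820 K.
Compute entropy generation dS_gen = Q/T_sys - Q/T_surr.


dS_sys = 3637.5060/358.4830 = 10.1469 kJ/K
dS_surr = -3637.5060/475.4820 = -7.6501 kJ/K
dS_gen = 10.1469 - 7.6501 = 2.4968 kJ/K (irreversible)

dS_gen = 2.4968 kJ/K, irreversible


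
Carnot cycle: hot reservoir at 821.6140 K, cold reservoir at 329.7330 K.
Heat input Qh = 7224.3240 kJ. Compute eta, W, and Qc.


eta = 1 - 329.7330/821.6140 = 0.5987
W = 0.5987 * 7224.3240 = 4325.0331 kJ
Qc = 7224.3240 - 4325.0331 = 2899.2909 kJ

eta = 59.8677%, W = 4325.0331 kJ, Qc = 2899.2909 kJ


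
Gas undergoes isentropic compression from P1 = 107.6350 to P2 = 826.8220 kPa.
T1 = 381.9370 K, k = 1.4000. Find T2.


(k-1)/k = 0.2857
(P2/P1)^exp = 1.7906
T2 = 381.9370 * 1.7906 = 683.8800 K

683.8800 K


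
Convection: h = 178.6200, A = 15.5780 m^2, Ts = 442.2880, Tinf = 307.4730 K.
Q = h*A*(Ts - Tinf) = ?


dT = 134.8150 K
Q = 178.6200 * 15.5780 * 134.8150 = 375128.4483 W

375128.4483 W


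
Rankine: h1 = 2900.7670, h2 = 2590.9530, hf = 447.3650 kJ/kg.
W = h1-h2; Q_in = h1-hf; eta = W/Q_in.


W = 309.8140 kJ/kg
Q_in = 2453.4020 kJ/kg
eta = 0.1263 = 12.6279%

eta = 12.6279%


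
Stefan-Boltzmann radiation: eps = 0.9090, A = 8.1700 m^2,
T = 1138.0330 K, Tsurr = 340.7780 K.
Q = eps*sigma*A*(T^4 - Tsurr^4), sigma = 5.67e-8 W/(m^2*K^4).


T^4 = 1.6773e+12
Tsurr^4 = 1.3486e+10
Q = 0.9090 * 5.67e-8 * 8.1700 * 1.6638e+12 = 700619.9414 W

700619.9414 W


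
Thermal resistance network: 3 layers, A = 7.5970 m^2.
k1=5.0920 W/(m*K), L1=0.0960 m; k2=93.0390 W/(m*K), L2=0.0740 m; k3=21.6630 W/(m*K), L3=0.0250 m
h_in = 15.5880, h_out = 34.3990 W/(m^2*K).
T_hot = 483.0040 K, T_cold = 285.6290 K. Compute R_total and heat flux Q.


R_conv_in = 1/(15.5880*7.5970) = 0.0084
R_1 = 0.0960/(5.0920*7.5970) = 0.0025
R_2 = 0.0740/(93.0390*7.5970) = 0.0001
R_3 = 0.0250/(21.6630*7.5970) = 0.0002
R_conv_out = 1/(34.3990*7.5970) = 0.0038
R_total = 0.0150 K/W
Q = 197.3750 / 0.0150 = 13150.2515 W

R_total = 0.0150 K/W, Q = 13150.2515 W


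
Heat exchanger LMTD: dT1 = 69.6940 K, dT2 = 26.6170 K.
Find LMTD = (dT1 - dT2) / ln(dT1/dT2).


dT1/dT2 = 2.6184
ln(dT1/dT2) = 0.9626
LMTD = 43.0770 / 0.9626 = 44.7523 K

44.7523 K


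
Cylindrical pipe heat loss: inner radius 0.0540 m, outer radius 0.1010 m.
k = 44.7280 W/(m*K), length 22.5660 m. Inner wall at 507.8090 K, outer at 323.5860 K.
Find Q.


dT = 184.2230 K
ln(ro/ri) = 0.6261
Q = 2*pi*44.7280*22.5660*184.2230 / 0.6261 = 1865901.7890 W

1865901.7890 W


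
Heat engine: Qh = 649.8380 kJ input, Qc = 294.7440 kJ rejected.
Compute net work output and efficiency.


W = 649.8380 - 294.7440 = 355.0940 kJ
eta = 355.0940 / 649.8380 = 0.5464 = 54.6435%

W = 355.0940 kJ, eta = 54.6435%


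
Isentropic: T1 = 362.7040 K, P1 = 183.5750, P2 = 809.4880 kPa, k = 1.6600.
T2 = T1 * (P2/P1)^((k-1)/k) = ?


(k-1)/k = 0.3976
(P2/P1)^exp = 1.8039
T2 = 362.7040 * 1.8039 = 654.2720 K

654.2720 K


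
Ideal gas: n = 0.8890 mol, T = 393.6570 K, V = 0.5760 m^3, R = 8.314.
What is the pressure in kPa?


P = nRT/V = 0.8890 * 8.314 * 393.6570 / 0.5760
= 2909.5764 / 0.5760 = 5051.3478 Pa = 5.0513 kPa

5.0513 kPa


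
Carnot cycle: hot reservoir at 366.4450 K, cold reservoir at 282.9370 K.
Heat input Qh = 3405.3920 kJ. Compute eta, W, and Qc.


eta = 1 - 282.9370/366.4450 = 0.2279
W = 0.2279 * 3405.3920 = 776.0441 kJ
Qc = 3405.3920 - 776.0441 = 2629.3479 kJ

eta = 22.7887%, W = 776.0441 kJ, Qc = 2629.3479 kJ


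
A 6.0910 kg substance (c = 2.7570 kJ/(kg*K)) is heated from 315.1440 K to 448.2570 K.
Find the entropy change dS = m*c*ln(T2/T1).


T2/T1 = 1.4224
ln(T2/T1) = 0.3523
dS = 6.0910 * 2.7570 * 0.3523 = 5.9168 kJ/K

5.9168 kJ/K


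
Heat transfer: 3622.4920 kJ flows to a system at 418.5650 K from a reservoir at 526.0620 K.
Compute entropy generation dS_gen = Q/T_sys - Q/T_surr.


dS_sys = 3622.4920/418.5650 = 8.6546 kJ/K
dS_surr = -3622.4920/526.0620 = -6.8861 kJ/K
dS_gen = 8.6546 - 6.8861 = 1.7685 kJ/K (irreversible)

dS_gen = 1.7685 kJ/K, irreversible


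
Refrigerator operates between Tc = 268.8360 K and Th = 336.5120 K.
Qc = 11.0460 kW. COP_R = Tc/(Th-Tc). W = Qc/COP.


COP = 268.8360 / 67.6760 = 3.9724
W = 11.0460 / 3.9724 = 2.7807 kW

COP = 3.9724, W = 2.7807 kW


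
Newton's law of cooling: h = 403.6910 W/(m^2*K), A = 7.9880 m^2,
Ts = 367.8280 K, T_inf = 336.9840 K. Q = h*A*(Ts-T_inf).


dT = 30.8440 K
Q = 403.6910 * 7.9880 * 30.8440 = 99462.1443 W

99462.1443 W


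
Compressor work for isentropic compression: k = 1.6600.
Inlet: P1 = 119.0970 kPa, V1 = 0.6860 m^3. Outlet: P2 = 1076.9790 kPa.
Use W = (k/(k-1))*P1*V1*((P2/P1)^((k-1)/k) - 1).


(k-1)/k = 0.3976
(P2/P1)^exp = 2.4000
W = 2.5152 * 119.0970 * 0.6860 * (2.4000 - 1) = 287.6929 kJ

287.6929 kJ


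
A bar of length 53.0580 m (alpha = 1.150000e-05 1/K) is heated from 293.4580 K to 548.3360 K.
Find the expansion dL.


dT = 254.8780 K
dL = 1.150000e-05 * 53.0580 * 254.8780 = 0.155518 m
L_final = 53.213518 m

dL = 0.155518 m


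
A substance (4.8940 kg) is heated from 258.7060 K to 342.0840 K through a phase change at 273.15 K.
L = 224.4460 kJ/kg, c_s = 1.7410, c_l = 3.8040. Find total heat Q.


Q1 (sensible, solid) = 4.8940 * 1.7410 * 14.4440 = 123.0694 kJ
Q2 (latent) = 4.8940 * 224.4460 = 1098.4387 kJ
Q3 (sensible, liquid) = 4.8940 * 3.8040 * 68.9340 = 1283.3288 kJ
Q_total = 2504.8370 kJ

2504.8370 kJ


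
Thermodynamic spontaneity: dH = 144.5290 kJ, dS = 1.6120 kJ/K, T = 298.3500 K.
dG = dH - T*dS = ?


T*dS = 298.3500 * 1.6120 = 480.9402 kJ
dG = 144.5290 - 480.9402 = -336.4112 kJ (spontaneous)

dG = -336.4112 kJ, spontaneous


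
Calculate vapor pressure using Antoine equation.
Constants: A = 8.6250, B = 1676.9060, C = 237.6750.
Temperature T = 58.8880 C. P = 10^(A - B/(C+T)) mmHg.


C+T = 296.5630
B/(C+T) = 5.6545
log10(P) = 8.6250 - 5.6545 = 2.9705
P = 10^2.9705 = 934.3982 mmHg

934.3982 mmHg


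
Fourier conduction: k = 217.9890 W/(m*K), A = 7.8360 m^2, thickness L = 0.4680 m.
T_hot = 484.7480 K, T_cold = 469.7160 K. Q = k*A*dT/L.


dT = 15.0320 K
Q = 217.9890 * 7.8360 * 15.0320 / 0.4680 = 54865.5732 W

54865.5732 W


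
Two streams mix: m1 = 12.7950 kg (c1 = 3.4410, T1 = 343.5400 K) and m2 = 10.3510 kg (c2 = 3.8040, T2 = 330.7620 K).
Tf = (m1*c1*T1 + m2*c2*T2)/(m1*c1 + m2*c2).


num = 28149.0612
den = 83.4028
Tf = 337.5074 K

337.5074 K


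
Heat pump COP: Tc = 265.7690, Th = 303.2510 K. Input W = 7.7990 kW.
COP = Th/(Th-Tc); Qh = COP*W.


COP = 303.2510 / 37.4820 = 8.0906
Qh = 8.0906 * 7.7990 = 63.0984 kW

COP = 8.0906, Qh = 63.0984 kW


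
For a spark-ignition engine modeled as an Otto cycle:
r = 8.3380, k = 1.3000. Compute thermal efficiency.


r^(k-1) = 1.8894
eta = 1 - 1/1.8894 = 0.4707 = 47.0725%

47.0725%


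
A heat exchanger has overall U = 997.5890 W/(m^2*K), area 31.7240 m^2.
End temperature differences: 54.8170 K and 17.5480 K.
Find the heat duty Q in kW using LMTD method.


LMTD = 32.7191 K
Q = 997.5890 * 31.7240 * 32.7191 = 1035477.3086 W = 1035.4773 kW

1035.4773 kW


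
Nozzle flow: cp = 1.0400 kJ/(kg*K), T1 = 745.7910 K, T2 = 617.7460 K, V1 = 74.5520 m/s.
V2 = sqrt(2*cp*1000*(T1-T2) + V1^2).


dT = 128.0450 K
2*cp*1000*dT = 266333.6000
V1^2 = 5558.0007
V2 = sqrt(271891.6007) = 521.4323 m/s

521.4323 m/s


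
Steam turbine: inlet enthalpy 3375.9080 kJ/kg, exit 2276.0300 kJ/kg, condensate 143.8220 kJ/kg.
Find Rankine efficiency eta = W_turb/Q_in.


W = 1099.8780 kJ/kg
Q_in = 3232.0860 kJ/kg
eta = 0.3403 = 34.0300%

eta = 34.0300%


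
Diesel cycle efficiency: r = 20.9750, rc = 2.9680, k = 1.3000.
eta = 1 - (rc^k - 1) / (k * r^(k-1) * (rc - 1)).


r^(k-1) = 2.4918
rc^k = 4.1134
eta = 0.5116 = 51.1619%

51.1619%


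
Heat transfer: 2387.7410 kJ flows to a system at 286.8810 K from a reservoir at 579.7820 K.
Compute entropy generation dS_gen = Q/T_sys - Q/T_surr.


dS_sys = 2387.7410/286.8810 = 8.3231 kJ/K
dS_surr = -2387.7410/579.7820 = -4.1183 kJ/K
dS_gen = 8.3231 - 4.1183 = 4.2048 kJ/K (irreversible)

dS_gen = 4.2048 kJ/K, irreversible


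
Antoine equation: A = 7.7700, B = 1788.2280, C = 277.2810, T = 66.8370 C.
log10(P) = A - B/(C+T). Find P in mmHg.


C+T = 344.1180
B/(C+T) = 5.1966
log10(P) = 7.7700 - 5.1966 = 2.5734
P = 10^2.5734 = 374.4944 mmHg

374.4944 mmHg


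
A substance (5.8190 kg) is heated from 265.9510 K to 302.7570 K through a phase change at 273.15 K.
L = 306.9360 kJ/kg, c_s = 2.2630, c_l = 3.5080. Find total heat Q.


Q1 (sensible, solid) = 5.8190 * 2.2630 * 7.1990 = 94.7993 kJ
Q2 (latent) = 5.8190 * 306.9360 = 1786.0606 kJ
Q3 (sensible, liquid) = 5.8190 * 3.5080 * 29.6070 = 604.3692 kJ
Q_total = 2485.2291 kJ

2485.2291 kJ


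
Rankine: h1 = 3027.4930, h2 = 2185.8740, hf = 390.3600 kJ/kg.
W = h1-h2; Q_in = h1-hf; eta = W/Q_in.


W = 841.6190 kJ/kg
Q_in = 2637.1330 kJ/kg
eta = 0.3191 = 31.9142%

eta = 31.9142%


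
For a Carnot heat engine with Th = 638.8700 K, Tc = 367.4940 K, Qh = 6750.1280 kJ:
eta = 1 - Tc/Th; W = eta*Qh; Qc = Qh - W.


eta = 1 - 367.4940/638.8700 = 0.4248
W = 0.4248 * 6750.1280 = 2867.2856 kJ
Qc = 6750.1280 - 2867.2856 = 3882.8424 kJ

eta = 42.4775%, W = 2867.2856 kJ, Qc = 3882.8424 kJ


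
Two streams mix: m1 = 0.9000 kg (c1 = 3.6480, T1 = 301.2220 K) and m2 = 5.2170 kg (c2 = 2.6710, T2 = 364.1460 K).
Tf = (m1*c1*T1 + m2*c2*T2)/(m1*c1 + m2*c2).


num = 6063.2035
den = 17.2178
Tf = 352.1473 K

352.1473 K


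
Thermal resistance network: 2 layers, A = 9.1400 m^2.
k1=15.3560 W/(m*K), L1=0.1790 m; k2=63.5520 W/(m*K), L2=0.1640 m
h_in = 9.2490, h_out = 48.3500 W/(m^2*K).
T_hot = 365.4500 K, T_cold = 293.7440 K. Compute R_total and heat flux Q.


R_conv_in = 1/(9.2490*9.1400) = 0.0118
R_1 = 0.1790/(15.3560*9.1400) = 0.0013
R_2 = 0.1640/(63.5520*9.1400) = 0.0003
R_conv_out = 1/(48.3500*9.1400) = 0.0023
R_total = 0.0156 K/W
Q = 71.7060 / 0.0156 = 4581.8990 W

R_total = 0.0156 K/W, Q = 4581.8990 W


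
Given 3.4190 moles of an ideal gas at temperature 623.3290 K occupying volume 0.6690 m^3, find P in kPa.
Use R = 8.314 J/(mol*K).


P = nRT/V = 3.4190 * 8.314 * 623.3290 / 0.6690
= 17718.4796 / 0.6690 = 26485.0219 Pa = 26.4850 kPa

26.4850 kPa


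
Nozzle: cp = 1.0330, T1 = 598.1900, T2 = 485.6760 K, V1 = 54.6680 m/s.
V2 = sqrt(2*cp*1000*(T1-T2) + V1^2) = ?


dT = 112.5140 K
2*cp*1000*dT = 232453.9240
V1^2 = 2988.5902
V2 = sqrt(235442.5142) = 485.2242 m/s

485.2242 m/s


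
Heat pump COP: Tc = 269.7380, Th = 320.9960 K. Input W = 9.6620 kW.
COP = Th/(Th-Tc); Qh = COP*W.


COP = 320.9960 / 51.2580 = 6.2624
Qh = 6.2624 * 9.6620 = 60.5069 kW

COP = 6.2624, Qh = 60.5069 kW


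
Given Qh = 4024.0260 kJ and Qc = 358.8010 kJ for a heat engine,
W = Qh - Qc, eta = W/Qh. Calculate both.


W = 4024.0260 - 358.8010 = 3665.2250 kJ
eta = 3665.2250 / 4024.0260 = 0.9108 = 91.0835%

W = 3665.2250 kJ, eta = 91.0835%
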